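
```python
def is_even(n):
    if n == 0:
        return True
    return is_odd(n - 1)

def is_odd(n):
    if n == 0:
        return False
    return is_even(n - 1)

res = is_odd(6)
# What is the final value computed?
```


is_odd(6)
= is_even(5)
= is_odd(4)
= is_even(3)
= is_odd(2)
= is_even(1)
= is_odd(0)
n == 0: return False
= False


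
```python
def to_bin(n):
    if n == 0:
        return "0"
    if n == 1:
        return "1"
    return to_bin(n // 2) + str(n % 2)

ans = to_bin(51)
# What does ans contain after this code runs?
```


to_bin(51)
= to_bin(25) + "1"
= to_bin(12) + "1" + "1"
= to_bin(6) + "0" + "1" + "1"
= to_bin(3) + "0" + "0" + "1" + "1"
= to_bin(1) + "1" + "0" + "0" + "1" + "1"
= "1" + "1" + "0" + "0" + "1" + "1"
= "110011"


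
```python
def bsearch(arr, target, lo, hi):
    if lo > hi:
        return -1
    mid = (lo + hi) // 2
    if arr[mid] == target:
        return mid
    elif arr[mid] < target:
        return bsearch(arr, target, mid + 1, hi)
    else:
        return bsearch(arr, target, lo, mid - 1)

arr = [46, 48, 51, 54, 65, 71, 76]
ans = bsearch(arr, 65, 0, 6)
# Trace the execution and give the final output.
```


bsearch(arr, 65, 0, 6)
lo=0, hi=6, mid=3, arr[mid]=54
54 < 65, search right half
lo=4, hi=6, mid=5, arr[mid]=71
71 > 65, search left half
lo=4, hi=4, mid=4, arr[mid]=65
arr[4] == 65, found at index 4
= 4


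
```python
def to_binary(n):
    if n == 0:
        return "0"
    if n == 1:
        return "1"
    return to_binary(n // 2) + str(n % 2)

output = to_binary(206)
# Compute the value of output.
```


to_binary(206)
= to_binary(103) + "0"
= to_binary(51) + "1" + "0"
= to_binary(25) + "1" + "1" + "0"
= to_binary(12) + "1" + "1" + "1" + "0"
= to_binary(6) + "0" + "1" + "1" + "1" + "0"
= to_binary(3) + "0" + "0" + "1" + "1" + "1" + "0"
= to_binary(1) + "1" + "0" + "0" + "1" + "1" + "1" + "0"
= "1" + "1" + "0" + "0" + "1" + "1" + "1" + "0"
= "11001110"


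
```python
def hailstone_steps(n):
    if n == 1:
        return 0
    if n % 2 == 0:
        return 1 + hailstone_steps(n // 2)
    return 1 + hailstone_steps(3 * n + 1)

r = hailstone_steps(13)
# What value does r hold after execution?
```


hailstone_steps(13)
13 is odd -> 3*13+1 = 40 -> hailstone_steps(40)
40 is even -> hailstone_steps(20)
20 is even -> hailstone_steps(10)
10 is even -> hailstone_steps(5)
5 is odd -> 3*5+1 = 16 -> hailstone_steps(16)
16 is even -> hailstone_steps(8)
8 is even -> hailstone_steps(4)
4 is even -> hailstone_steps(2)
2 is even -> hailstone_steps(1)
Reached 1 after 9 steps
= 9


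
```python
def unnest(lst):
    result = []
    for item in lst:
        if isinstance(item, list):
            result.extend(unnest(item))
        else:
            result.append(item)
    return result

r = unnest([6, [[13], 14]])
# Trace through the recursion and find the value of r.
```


unnest([6, [[13], 14]])
Processing each element:
  6 is not a list -> append 6
  [[13], 14] is a list -> unnest recursively -> [13, 14]
= [6, 13, 14]


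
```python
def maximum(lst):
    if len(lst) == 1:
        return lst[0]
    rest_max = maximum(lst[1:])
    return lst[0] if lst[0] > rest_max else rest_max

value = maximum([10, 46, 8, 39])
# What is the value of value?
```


maximum([10, 46, 8, 39])
= compare 10 with maximum([46, 8, 39])
= compare 46 with maximum([8, 39])
= compare 8 with maximum([39])
Base: maximum([39]) = 39
compare 8 with 39: max = 39
compare 46 with 39: max = 46
compare 10 with 46: max = 46
= 46


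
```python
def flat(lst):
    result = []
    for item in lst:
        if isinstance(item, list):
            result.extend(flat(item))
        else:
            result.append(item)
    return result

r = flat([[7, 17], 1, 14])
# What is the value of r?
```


flat([[7, 17], 1, 14])
Processing each element:
  [7, 17] is a list -> flat recursively -> [7, 17]
  1 is not a list -> append 1
  14 is not a list -> append 14
= [7, 17, 1, 14]


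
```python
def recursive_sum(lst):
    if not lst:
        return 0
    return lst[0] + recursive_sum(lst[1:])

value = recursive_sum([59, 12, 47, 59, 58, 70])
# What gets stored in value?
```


recursive_sum([59, 12, 47, 59, 58, 70])
= 59 + recursive_sum([12, 47, 59, 58, 70])
= 59 + 12 + recursive_sum([47, 59, 58, 70])
= 59 + 12 + 47 + recursive_sum([59, 58, 70])
= 59 + 12 + 47 + 59 + recursive_sum([58, 70])
= 59 + 12 + 47 + 59 + 58 + recursive_sum([70])
= 59 + 12 + 47 + 59 + 58 + 70 + recursive_sum([])
= 59 + 12 + 47 + 59 + 58 + 70 + 0
= 305


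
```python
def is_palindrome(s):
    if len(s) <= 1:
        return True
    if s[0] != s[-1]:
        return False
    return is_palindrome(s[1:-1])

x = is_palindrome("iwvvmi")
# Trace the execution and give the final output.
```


is_palindrome("iwvvmi")
"iwvvmi": s[0]='i' == s[-1]='i' -> is_palindrome("wvvm")
"wvvm": s[0]='w' != s[-1]='m' -> False
= False


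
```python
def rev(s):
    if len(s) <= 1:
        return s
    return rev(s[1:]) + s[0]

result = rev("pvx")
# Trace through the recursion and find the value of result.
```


rev("pvx")
= rev("vx") + "p"
= rev("x") + "v" + "p"
= "x" + "v" + "p"
= "xvp"


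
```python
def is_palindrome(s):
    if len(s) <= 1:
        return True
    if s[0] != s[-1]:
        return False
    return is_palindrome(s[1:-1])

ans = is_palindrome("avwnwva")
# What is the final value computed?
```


is_palindrome("avwnwva")
"avwnwva": s[0]='a' == s[-1]='a' -> is_palindrome("vwnwv")
"vwnwv": s[0]='v' == s[-1]='v' -> is_palindrome("wnw")
"wnw": s[0]='w' == s[-1]='w' -> is_palindrome("n")
"n": len <= 1 -> True
= True


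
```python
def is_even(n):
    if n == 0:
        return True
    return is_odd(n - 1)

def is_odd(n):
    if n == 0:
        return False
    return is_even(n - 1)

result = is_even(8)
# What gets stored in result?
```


is_even(8)
= is_odd(7)
= is_even(6)
= is_odd(5)
= is_even(4)
= is_odd(3)
= is_even(2)
= is_odd(1)
= is_even(0)
n == 0: return True
= True


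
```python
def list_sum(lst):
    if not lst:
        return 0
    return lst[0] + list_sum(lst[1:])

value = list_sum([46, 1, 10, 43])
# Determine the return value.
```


list_sum([46, 1, 10, 43])
= 46 + list_sum([1, 10, 43])
= 46 + 1 + list_sum([10, 43])
= 46 + 1 + 10 + list_sum([43])
= 46 + 1 + 10 + 43 + list_sum([])
= 46 + 1 + 10 + 43 + 0
= 100


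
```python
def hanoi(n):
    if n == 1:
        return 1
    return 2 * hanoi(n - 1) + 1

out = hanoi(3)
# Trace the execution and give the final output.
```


hanoi(3)
= 2 * hanoi(2) + 1
= 2 * (2 * hanoi(1) + 1) + 1
Now compute bottom-up:
hanoi(1) = 1
hanoi(2) = 2 * 1 + 1 = 3
hanoi(3) = 2 * 3 + 1 = 7
= 7


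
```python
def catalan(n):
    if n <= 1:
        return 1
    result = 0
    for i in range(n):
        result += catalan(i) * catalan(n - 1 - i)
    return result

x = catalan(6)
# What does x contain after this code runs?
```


catalan(6)
= sum of catalan(i) * catalan(6-1-i) for i in 0..5
First compute sub-values bottom-up:
  catalan(0) = 1, catalan(1) = 1
  catalan(2) = 1*1 + 1*1 = 2
  catalan(3) = 1*2 + 1*1 + 2*1 = 5
  catalan(4) = 1*5 + 1*2 + 2*1 + 5*1 = 14
  catalan(5) = 1*14 + 1*5 + 2*2 + 5*1 + 14*1 = 42
Now catalan(6):
  catalan(0)*catalan(5) = 1*42 = 42
  catalan(1)*catalan(4) = 1*14 = 14
  catalan(2)*catalan(3) = 2*5 = 10
  catalan(3)*catalan(2) = 5*2 = 10
  catalan(4)*catalan(1) = 14*1 = 14
  catalan(5)*catalan(0) = 42*1 = 42
= 42 + 14 + 10 + 10 + 14 + 42
= 132


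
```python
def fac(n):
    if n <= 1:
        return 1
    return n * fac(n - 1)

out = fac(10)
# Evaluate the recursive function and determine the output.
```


fac(10)
= 10 * fac(9)
= 10 * 9 * fac(8)
= 10 * 9 * 8 * fac(7)
= 10 * 9 * 8 * 7 * fac(6)
= 10 * 9 * 8 * 7 * 6 * fac(5)
= 10 * 9 * 8 * 7 * 6 * 5 * fac(4)
= 10 * 9 * 8 * 7 * 6 * 5 * 4 * fac(3)
= 10 * 9 * 8 * 7 * 6 * 5 * 4 * 3 * fac(2)
= 10 * 9 * 8 * 7 * 6 * 5 * 4 * 3 * 2 * fac(1)
= 10 * 9 * 8 * 7 * 6 * 5 * 4 * 3 * 2 * 1
= 3628800


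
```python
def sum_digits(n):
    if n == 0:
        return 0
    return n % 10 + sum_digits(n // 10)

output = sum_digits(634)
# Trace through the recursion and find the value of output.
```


sum_digits(634)
= 4 + sum_digits(63)
= 4 + 3 + sum_digits(6)
= 4 + 3 + 6 + sum_digits(0)
= 4 + 3 + 6 + 0
= 13


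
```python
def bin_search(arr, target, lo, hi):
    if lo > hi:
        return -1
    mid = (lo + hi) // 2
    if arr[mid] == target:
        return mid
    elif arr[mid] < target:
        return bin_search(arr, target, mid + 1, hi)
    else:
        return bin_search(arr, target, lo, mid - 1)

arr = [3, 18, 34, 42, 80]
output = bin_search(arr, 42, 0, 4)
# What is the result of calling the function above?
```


bin_search(arr, 42, 0, 4)
lo=0, hi=4, mid=2, arr[mid]=34
34 < 42, search right half
lo=3, hi=4, mid=3, arr[mid]=42
arr[3] == 42, found at index 3
= 3


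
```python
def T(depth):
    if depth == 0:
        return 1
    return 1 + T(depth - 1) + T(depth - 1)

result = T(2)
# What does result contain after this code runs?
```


T(2)
= 1 + T(1) + T(1)
= 1 + 2 * T(1)
T(k) = 2^(k+1) - 1
T(0) = 1
T(1) = 3
T(2) = 7
T(2) = 2^3 - 1 = 7


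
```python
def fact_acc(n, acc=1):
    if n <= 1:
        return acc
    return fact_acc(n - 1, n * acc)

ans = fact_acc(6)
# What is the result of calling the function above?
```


fact_acc(6, 1)
= fact_acc(5, 6 * 1) = fact_acc(5, 6)
= fact_acc(4, 5 * 6) = fact_acc(4, 30)
= fact_acc(3, 4 * 30) = fact_acc(3, 120)
= fact_acc(2, 3 * 120) = fact_acc(2, 360)
= fact_acc(1, 2 * 360) = fact_acc(1, 720)
n <= 1, return acc = 720


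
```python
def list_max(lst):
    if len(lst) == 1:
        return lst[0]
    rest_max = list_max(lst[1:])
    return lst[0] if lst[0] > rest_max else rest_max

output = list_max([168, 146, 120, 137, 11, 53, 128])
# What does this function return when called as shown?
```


list_max([168, 146, 120, 137, 11, 53, 128])
= compare 168 with list_max([146, 120, 137, 11, 53, 128])
= compare 146 with list_max([120, 137, 11, 53, 128])
= compare 120 with list_max([137, 11, 53, 128])
= compare 137 with list_max([11, 53, 128])
= compare 11 with list_max([53, 128])
= compare 53 with list_max([128])
Base: list_max([128]) = 128
compare 53 with 128: max = 128
compare 11 with 128: max = 128
compare 137 with 128: max = 137
compare 120 with 137: max = 137
compare 146 with 137: max = 146
compare 168 with 146: max = 168
= 168


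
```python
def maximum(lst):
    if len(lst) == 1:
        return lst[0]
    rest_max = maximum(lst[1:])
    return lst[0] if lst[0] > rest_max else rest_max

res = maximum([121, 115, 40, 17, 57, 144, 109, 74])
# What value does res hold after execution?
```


maximum([121, 115, 40, 17, 57, 144, 109, 74])
= compare 121 with maximum([115, 40, 17, 57, 144, 109, 74])
= compare 115 with maximum([40, 17, 57, 144, 109, 74])
= compare 40 with maximum([17, 57, 144, 109, 74])
= compare 17 with maximum([57, 144, 109, 74])
= compare 57 with maximum([144, 109, 74])
= compare 144 with maximum([109, 74])
= compare 109 with maximum([74])
Base: maximum([74]) = 74
compare 109 with 74: max = 109
compare 144 with 109: max = 144
compare 57 with 144: max = 144
compare 17 with 144: max = 144
compare 40 with 144: max = 144
compare 115 with 144: max = 144
compare 121 with 144: max = 144
= 144


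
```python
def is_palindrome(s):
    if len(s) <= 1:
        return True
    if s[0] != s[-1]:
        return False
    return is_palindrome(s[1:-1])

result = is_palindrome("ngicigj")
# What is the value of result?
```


is_palindrome("ngicigj")
"ngicigj": s[0]='n' != s[-1]='j' -> False
= False


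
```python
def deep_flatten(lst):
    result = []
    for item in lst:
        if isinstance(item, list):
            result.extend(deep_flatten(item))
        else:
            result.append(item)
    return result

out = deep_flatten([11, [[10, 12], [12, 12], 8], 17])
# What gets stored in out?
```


deep_flatten([11, [[10, 12], [12, 12], 8], 17])
Processing each element:
  11 is not a list -> append 11
  [[10, 12], [12, 12], 8] is a list -> deep_flatten recursively -> [10, 12, 12, 12, 8]
  17 is not a list -> append 17
= [11, 10, 12, 12, 12, 8, 17]


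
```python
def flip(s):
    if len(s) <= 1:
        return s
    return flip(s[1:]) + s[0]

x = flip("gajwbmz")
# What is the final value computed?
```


flip("gajwbmz")
= flip("ajwbmz") + "g"
= flip("jwbmz") + "a" + "g"
= flip("wbmz") + "j" + "a" + "g"
= flip("bmz") + "w" + "j" + "a" + "g"
= flip("mz") + "b" + "w" + "j" + "a" + "g"
= flip("z") + "m" + "b" + "w" + "j" + "a" + "g"
= "z" + "m" + "b" + "w" + "j" + "a" + "g"
= "zmbwjag"


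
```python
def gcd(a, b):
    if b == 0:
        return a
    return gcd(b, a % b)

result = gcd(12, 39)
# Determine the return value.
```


gcd(12, 39)
= gcd(39, 12 % 39) = gcd(39, 12)
= gcd(12, 39 % 12) = gcd(12, 3)
= gcd(3, 12 % 3) = gcd(3, 0)
b == 0, return a = 3


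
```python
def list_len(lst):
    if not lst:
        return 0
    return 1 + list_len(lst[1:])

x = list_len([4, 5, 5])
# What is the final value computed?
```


list_len([4, 5, 5])
= 1 + list_len([5, 5])
= 1 + 1 + list_len([5])
= 1 + 1 + 1 + list_len([])
= 1 + 1 + 1 + 0
= 3


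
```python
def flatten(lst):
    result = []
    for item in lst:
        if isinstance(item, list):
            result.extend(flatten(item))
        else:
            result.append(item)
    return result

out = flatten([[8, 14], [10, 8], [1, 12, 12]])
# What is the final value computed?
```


flatten([[8, 14], [10, 8], [1, 12, 12]])
Processing each element:
  [8, 14] is a list -> flatten recursively -> [8, 14]
  [10, 8] is a list -> flatten recursively -> [10, 8]
  [1, 12, 12] is a list -> flatten recursively -> [1, 12, 12]
= [8, 14, 10, 8, 1, 12, 12]


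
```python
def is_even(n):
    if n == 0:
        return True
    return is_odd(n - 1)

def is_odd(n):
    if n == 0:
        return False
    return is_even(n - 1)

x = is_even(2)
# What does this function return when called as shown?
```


is_even(2)
= is_odd(1)
= is_even(0)
n == 0: return True
= True


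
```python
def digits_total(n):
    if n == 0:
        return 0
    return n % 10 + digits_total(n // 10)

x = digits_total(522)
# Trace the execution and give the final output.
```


digits_total(522)
= 2 + digits_total(52)
= 2 + 2 + digits_total(5)
= 2 + 2 + 5 + digits_total(0)
= 2 + 2 + 5 + 0
= 9


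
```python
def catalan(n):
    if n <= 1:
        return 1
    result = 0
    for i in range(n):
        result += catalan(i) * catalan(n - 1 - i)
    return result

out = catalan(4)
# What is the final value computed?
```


catalan(4)
= sum of catalan(i) * catalan(4-1-i) for i in 0..3
First compute sub-values bottom-up:
  catalan(0) = 1, catalan(1) = 1
  catalan(2) = 1*1 + 1*1 = 2
  catalan(3) = 1*2 + 1*1 + 2*1 = 5
Now catalan(4):
  catalan(0)*catalan(3) = 1*5 = 5
  catalan(1)*catalan(2) = 1*2 = 2
  catalan(2)*catalan(1) = 2*1 = 2
  catalan(3)*catalan(0) = 5*1 = 5
= 5 + 2 + 2 + 5
= 14


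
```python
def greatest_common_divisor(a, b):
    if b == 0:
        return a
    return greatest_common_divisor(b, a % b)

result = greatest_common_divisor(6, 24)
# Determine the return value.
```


greatest_common_divisor(6, 24)
= greatest_common_divisor(24, 6 % 24) = greatest_common_divisor(24, 6)
= greatest_common_divisor(6, 24 % 6) = greatest_common_divisor(6, 0)
b == 0, return a = 6


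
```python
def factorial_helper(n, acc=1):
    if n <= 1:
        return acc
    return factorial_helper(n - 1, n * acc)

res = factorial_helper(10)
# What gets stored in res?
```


factorial_helper(10, 1)
= factorial_helper(9, 10 * 1) = factorial_helper(9, 10)
= factorial_helper(8, 9 * 10) = factorial_helper(8, 90)
= factorial_helper(7, 8 * 90) = factorial_helper(7, 720)
= factorial_helper(6, 7 * 720) = factorial_helper(6, 5040)
= factorial_helper(5, 6 * 5040) = factorial_helper(5, 30240)
= factorial_helper(4, 5 * 30240) = factorial_helper(4, 151200)
= factorial_helper(3, 4 * 151200) = factorial_helper(3, 604800)
= factorial_helper(2, 3 * 604800) = factorial_helper(2, 1814400)
= factorial_helper(1, 2 * 1814400) = factorial_helper(1, 3628800)
n <= 1, return acc = 3628800


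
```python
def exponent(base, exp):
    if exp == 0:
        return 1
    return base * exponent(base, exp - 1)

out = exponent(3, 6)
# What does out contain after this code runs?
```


exponent(3, 6)
= 3 * exponent(3, 5)
= 3 * 3 * exponent(3, 4)
= 3 * 3 * 3 * exponent(3, 3)
= 3 * 3 * 3 * 3 * exponent(3, 2)
= 3 * 3 * 3 * 3 * 3 * exponent(3, 1)
= 3 * 3 * 3 * 3 * 3 * 3 * exponent(3, 0)
= 3 * 3 * 3 * 3 * 3 * 3 * 1
= 729


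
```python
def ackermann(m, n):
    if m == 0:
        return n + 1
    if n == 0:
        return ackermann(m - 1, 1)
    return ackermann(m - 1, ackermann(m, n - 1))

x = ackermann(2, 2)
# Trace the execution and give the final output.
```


ackermann(2, 2)
= ackermann(1, ackermann(2, 1))
First compute ackermann(2, 1) = 5
= ackermann(1, 5)
= 7


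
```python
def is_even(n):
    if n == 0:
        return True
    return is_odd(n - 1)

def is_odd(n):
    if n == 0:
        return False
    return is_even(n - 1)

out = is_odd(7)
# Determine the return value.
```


is_odd(7)
= is_even(6)
= is_odd(5)
= is_even(4)
= is_odd(3)
= is_even(2)
= is_odd(1)
= is_even(0)
n == 0: return True
= True


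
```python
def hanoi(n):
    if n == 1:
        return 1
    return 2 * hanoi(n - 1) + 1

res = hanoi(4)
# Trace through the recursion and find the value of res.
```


hanoi(4)
= 2 * hanoi(3) + 1
= 2 * (2 * hanoi(2) + 1) + 1
= 2 * (2 * (2 * hanoi(1) + 1) + 1) + 1
Now compute bottom-up:
hanoi(1) = 1
hanoi(2) = 2 * 1 + 1 = 3
hanoi(3) = 2 * 3 + 1 = 7
hanoi(4) = 2 * 7 + 1 = 15
= 15


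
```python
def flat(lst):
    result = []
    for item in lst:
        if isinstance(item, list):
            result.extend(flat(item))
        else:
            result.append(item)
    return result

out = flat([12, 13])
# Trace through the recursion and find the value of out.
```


flat([12, 13])
Processing each element:
  12 is not a list -> append 12
  13 is not a list -> append 13
= [12, 13]


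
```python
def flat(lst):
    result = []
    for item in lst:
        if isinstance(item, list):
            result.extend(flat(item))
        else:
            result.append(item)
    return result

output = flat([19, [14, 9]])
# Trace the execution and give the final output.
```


flat([19, [14, 9]])
Processing each element:
  19 is not a list -> append 19
  [14, 9] is a list -> flat recursively -> [14, 9]
= [19, 14, 9]


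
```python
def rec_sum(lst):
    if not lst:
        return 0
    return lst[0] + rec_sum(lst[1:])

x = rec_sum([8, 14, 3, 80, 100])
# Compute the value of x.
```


rec_sum([8, 14, 3, 80, 100])
= 8 + rec_sum([14, 3, 80, 100])
= 8 + 14 + rec_sum([3, 80, 100])
= 8 + 14 + 3 + rec_sum([80, 100])
= 8 + 14 + 3 + 80 + rec_sum([100])
= 8 + 14 + 3 + 80 + 100 + rec_sum([])
= 8 + 14 + 3 + 80 + 100 + 0
= 205


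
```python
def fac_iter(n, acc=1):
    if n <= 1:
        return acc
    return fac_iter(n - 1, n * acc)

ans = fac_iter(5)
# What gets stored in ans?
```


fac_iter(5, 1)
= fac_iter(4, 5 * 1) = fac_iter(4, 5)
= fac_iter(3, 4 * 5) = fac_iter(3, 20)
= fac_iter(2, 3 * 20) = fac_iter(2, 60)
= fac_iter(1, 2 * 60) = fac_iter(1, 120)
n <= 1, return acc = 120


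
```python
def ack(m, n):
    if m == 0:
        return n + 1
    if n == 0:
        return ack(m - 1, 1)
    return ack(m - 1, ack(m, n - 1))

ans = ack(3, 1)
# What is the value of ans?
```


ack(3, 1)
= ack(2, ack(3, 0))
First compute ack(3, 0) = 5
= ack(2, 5)
= 13


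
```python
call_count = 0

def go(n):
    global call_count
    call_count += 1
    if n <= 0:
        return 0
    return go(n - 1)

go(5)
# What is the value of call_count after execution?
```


go(5) calls go(4) calls ... calls go(0)
Total calls: 5 + 1 (for base case) = 6


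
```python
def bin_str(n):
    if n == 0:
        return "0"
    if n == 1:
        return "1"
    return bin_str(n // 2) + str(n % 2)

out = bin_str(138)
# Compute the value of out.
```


bin_str(138)
= bin_str(69) + "0"
= bin_str(34) + "1" + "0"
= bin_str(17) + "0" + "1" + "0"
= bin_str(8) + "1" + "0" + "1" + "0"
= bin_str(4) + "0" + "1" + "0" + "1" + "0"
= bin_str(2) + "0" + "0" + "1" + "0" + "1" + "0"
= bin_str(1) + "0" + "0" + "0" + "1" + "0" + "1" + "0"
= "1" + "0" + "0" + "0" + "1" + "0" + "1" + "0"
= "10001010"


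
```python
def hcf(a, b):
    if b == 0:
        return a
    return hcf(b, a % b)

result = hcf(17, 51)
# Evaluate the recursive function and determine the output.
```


hcf(17, 51)
= hcf(51, 17 % 51) = hcf(51, 17)
= hcf(17, 51 % 17) = hcf(17, 0)
b == 0, return a = 17


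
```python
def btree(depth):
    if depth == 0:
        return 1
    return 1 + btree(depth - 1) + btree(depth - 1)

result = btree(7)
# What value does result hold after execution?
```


btree(7)
= 1 + btree(6) + btree(6)
= 1 + 2 * btree(6)
btree(k) = 2^(k+1) - 1
btree(0) = 1
btree(1) = 3
btree(2) = 7
btree(3) = 15
btree(4) = 31
btree(7) = 2^8 - 1 = 255


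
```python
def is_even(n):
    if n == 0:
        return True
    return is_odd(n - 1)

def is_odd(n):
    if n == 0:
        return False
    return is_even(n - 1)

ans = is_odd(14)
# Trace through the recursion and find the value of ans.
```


is_odd(14)
= is_even(13)
= is_odd(12)
= is_even(11)
= is_odd(10)
= is_even(9)
= is_odd(8)
= is_even(7)
= is_odd(6)
= is_even(5)
= is_odd(4)
= is_even(3)
= is_odd(2)
= is_even(1)
= is_odd(0)
n == 0: return False
= False


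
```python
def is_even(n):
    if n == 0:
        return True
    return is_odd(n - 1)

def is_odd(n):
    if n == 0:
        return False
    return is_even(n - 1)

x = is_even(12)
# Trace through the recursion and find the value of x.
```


is_even(12)
= is_odd(11)
= is_even(10)
= is_odd(9)
= is_even(8)
= is_odd(7)
= is_even(6)
= is_odd(5)
= is_even(4)
= is_odd(3)
= is_even(2)
= is_odd(1)
= is_even(0)
n == 0: return True
= True


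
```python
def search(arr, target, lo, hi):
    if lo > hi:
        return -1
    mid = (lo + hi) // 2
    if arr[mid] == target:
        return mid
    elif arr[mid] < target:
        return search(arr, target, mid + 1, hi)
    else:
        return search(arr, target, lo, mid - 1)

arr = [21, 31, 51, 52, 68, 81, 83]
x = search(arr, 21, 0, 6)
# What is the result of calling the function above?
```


search(arr, 21, 0, 6)
lo=0, hi=6, mid=3, arr[mid]=52
52 > 21, search left half
lo=0, hi=2, mid=1, arr[mid]=31
31 > 21, search left half
lo=0, hi=0, mid=0, arr[mid]=21
arr[0] == 21, found at index 0
= 0


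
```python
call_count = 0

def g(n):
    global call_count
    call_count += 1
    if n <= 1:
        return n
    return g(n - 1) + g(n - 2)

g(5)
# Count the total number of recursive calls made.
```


g(5) calls g(4) and g(3); each non-base call branches into two more.
Let C(k) = total number of calls made by g(k), including the call to g(k) itself.
Base cases: C(0) = 1, C(1) = 1
Recurrence: C(k) = 1 + C(k-1) + C(k-2)
  C(2) = 1 + C(1) + C(0) = 1 + 1 + 1 = 3
  C(3) = 1 + C(2) + C(1) = 1 + 3 + 1 = 5
  C(4) = 1 + C(3) + C(2) = 1 + 5 + 3 = 9
  C(5) = 1 + C(4) + C(3) = 1 + 9 + 5 = 15
Total calls = C(5) = 15


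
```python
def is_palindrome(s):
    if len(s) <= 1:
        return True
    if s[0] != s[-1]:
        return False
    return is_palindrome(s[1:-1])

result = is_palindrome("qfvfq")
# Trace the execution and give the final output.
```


is_palindrome("qfvfq")
"qfvfq": s[0]='q' == s[-1]='q' -> is_palindrome("fvf")
"fvf": s[0]='f' == s[-1]='f' -> is_palindrome("v")
"v": len <= 1 -> True
= True


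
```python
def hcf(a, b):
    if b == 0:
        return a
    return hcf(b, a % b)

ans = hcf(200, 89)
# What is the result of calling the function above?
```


hcf(200, 89)
= hcf(89, 200 % 89) = hcf(89, 22)
= hcf(22, 89 % 22) = hcf(22, 1)
= hcf(1, 22 % 1) = hcf(1, 0)
b == 0, return a = 1


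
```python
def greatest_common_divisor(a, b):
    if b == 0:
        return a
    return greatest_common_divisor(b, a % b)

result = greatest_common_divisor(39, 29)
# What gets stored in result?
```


greatest_common_divisor(39, 29)
= greatest_common_divisor(29, 39 % 29) = greatest_common_divisor(29, 10)
= greatest_common_divisor(10, 29 % 10) = greatest_common_divisor(10, 9)
= greatest_common_divisor(9, 10 % 9) = greatest_common_divisor(9, 1)
= greatest_common_divisor(1, 9 % 1) = greatest_common_divisor(1, 0)
b == 0, return a = 1


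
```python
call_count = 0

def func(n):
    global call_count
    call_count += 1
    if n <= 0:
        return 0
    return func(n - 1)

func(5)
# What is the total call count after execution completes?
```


func(5) calls func(4) calls ... calls func(0)
Total calls: 5 + 1 (for base case) = 6


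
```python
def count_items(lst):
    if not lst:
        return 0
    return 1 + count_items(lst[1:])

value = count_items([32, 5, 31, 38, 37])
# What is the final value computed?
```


count_items([32, 5, 31, 38, 37])
= 1 + count_items([5, 31, 38, 37])
= 1 + 1 + count_items([31, 38, 37])
= 1 + 1 + 1 + count_items([38, 37])
= 1 + 1 + 1 + 1 + count_items([37])
= 1 + 1 + 1 + 1 + 1 + count_items([])
= 1 + 1 + 1 + 1 + 1 + 0
= 5


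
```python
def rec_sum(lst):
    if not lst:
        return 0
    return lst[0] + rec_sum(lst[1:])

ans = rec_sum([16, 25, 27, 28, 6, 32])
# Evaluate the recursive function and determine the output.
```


rec_sum([16, 25, 27, 28, 6, 32])
= 16 + rec_sum([25, 27, 28, 6, 32])
= 16 + 25 + rec_sum([27, 28, 6, 32])
= 16 + 25 + 27 + rec_sum([28, 6, 32])
= 16 + 25 + 27 + 28 + rec_sum([6, 32])
= 16 + 25 + 27 + 28 + 6 + rec_sum([32])
= 16 + 25 + 27 + 28 + 6 + 32 + rec_sum([])
= 16 + 25 + 27 + 28 + 6 + 32 + 0
= 134


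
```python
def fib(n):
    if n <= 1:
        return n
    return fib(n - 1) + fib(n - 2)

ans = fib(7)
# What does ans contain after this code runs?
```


fib(7)
= fib(6) + fib(5)
= (fib(5) + fib(4)) + fib(5)
Computing bottom-up: fib(0)=0, fib(1)=1, fib(2)=1, fib(3)=2, fib(4)=3, fib(5)=5, fib(6)=8, fib(7)=13
= 13


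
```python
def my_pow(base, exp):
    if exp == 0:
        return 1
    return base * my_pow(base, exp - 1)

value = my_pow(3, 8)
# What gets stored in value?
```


my_pow(3, 8)
= 3 * my_pow(3, 7)
= 3 * 3 * my_pow(3, 6)
= 3 * 3 * 3 * my_pow(3, 5)
= 3 * 3 * 3 * 3 * my_pow(3, 4)
= 3 * 3 * 3 * 3 * 3 * my_pow(3, 3)
= 3 * 3 * 3 * 3 * 3 * 3 * my_pow(3, 2)
= 3 * 3 * 3 * 3 * 3 * 3 * 3 * my_pow(3, 1)
= 3 * 3 * 3 * 3 * 3 * 3 * 3 * 3 * my_pow(3, 0)
= 3 * 3 * 3 * 3 * 3 * 3 * 3 * 3 * 1
= 6561


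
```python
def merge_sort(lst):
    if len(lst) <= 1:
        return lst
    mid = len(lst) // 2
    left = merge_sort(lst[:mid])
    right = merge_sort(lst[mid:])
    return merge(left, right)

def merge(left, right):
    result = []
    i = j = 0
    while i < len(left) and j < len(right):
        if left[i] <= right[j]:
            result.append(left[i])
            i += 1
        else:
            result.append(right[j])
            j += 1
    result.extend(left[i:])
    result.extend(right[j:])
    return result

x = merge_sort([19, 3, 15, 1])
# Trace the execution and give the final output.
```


merge_sort([19, 3, 15, 1])
Split into [19, 3] and [15, 1]
Left sorted: [3, 19]
Right sorted: [1, 15]
Merge [3, 19] and [1, 15]
= [1, 3, 15, 19]


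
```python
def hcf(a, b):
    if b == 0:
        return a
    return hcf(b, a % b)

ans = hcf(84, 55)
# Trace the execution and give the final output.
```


hcf(84, 55)
= hcf(55, 84 % 55) = hcf(55, 29)
= hcf(29, 55 % 29) = hcf(29, 26)
= hcf(26, 29 % 26) = hcf(26, 3)
= hcf(3, 26 % 3) = hcf(3, 2)
= hcf(2, 3 % 2) = hcf(2, 1)
= hcf(1, 2 % 1) = hcf(1, 0)
b == 0, return a = 1


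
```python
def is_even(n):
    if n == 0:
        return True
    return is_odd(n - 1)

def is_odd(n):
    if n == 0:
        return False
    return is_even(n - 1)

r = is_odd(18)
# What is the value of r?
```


is_odd(18)
= is_even(17)
= is_odd(16)
= is_even(15)
= is_odd(14)
= is_even(13)
= is_odd(12)
= is_even(11)
= is_odd(10)
= is_even(9)
= is_odd(8)
= is_even(7)
= is_odd(6)
= is_even(5)
= is_odd(4)
= is_even(3)
= is_odd(2)
= is_even(1)
= is_odd(0)
n == 0: return False
= False


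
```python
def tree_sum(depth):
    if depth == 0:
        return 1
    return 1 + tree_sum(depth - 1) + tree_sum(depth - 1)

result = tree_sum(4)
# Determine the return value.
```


tree_sum(4)
= 1 + tree_sum(3) + tree_sum(3)
= 1 + 2 * tree_sum(3)
tree_sum(k) = 2^(k+1) - 1
tree_sum(0) = 1
tree_sum(1) = 3
tree_sum(2) = 7
tree_sum(3) = 15
tree_sum(4) = 31
tree_sum(4) = 2^5 - 1 = 31


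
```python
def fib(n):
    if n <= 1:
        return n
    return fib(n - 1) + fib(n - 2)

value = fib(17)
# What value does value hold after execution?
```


fib(17)
= fib(16) + fib(15)
= (fib(15) + fib(14)) + fib(15)
Computing bottom-up: fib(0)=0, fib(1)=1, fib(2)=1, fib(3)=2, fib(4)=3, fib(5)=5, fib(6)=8, fib(7)=13, fib(8)=21, fib(9)=34, fib(10)=55, fib(11)=89, fib(12)=144, fib(13)=233, fib(14)=377, fib(15)=610, fib(16)=987, fib(17)=1597
= 1597


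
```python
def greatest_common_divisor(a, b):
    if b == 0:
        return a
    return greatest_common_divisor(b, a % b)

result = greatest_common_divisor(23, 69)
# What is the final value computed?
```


greatest_common_divisor(23, 69)
= greatest_common_divisor(69, 23 % 69) = greatest_common_divisor(69, 23)
= greatest_common_divisor(23, 69 % 23) = greatest_common_divisor(23, 0)
b == 0, return a = 23


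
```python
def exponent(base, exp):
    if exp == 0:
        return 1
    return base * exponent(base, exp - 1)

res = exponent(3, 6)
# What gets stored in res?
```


exponent(3, 6)
= 3 * exponent(3, 5)
= 3 * 3 * exponent(3, 4)
= 3 * 3 * 3 * exponent(3, 3)
= 3 * 3 * 3 * 3 * exponent(3, 2)
= 3 * 3 * 3 * 3 * 3 * exponent(3, 1)
= 3 * 3 * 3 * 3 * 3 * 3 * exponent(3, 0)
= 3 * 3 * 3 * 3 * 3 * 3 * 1
= 729


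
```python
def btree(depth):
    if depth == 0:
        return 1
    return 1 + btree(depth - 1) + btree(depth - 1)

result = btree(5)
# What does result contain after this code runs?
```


btree(5)
= 1 + btree(4) + btree(4)
= 1 + 2 * btree(4)
btree(k) = 2^(k+1) - 1
btree(0) = 1
btree(1) = 3
btree(2) = 7
btree(3) = 15
btree(4) = 31
btree(5) = 2^6 - 1 = 63


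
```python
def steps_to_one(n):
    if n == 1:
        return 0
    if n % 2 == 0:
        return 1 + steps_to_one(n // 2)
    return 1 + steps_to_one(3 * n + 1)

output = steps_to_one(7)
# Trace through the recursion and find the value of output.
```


steps_to_one(7)
7 is odd -> 3*7+1 = 22 -> steps_to_one(22)
22 is even -> steps_to_one(11)
11 is odd -> 3*11+1 = 34 -> steps_to_one(34)
34 is even -> steps_to_one(17)
17 is odd -> 3*17+1 = 52 -> steps_to_one(52)
52 is even -> steps_to_one(26)
26 is even -> steps_to_one(13)
13 is odd -> 3*13+1 = 40 -> steps_to_one(40)
40 is even -> steps_to_one(20)
20 is even -> steps_to_one(10)
10 is even -> steps_to_one(5)
5 is odd -> 3*5+1 = 16 -> steps_to_one(16)
16 is even -> steps_to_one(8)
8 is even -> steps_to_one(4)
4 is even -> steps_to_one(2)
2 is even -> steps_to_one(1)
Reached 1 after 16 steps
= 16


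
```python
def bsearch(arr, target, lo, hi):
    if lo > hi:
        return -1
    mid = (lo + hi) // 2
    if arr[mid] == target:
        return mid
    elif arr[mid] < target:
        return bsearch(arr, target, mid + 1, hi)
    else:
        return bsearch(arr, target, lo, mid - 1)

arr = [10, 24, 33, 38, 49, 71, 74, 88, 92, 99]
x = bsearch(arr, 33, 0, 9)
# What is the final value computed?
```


bsearch(arr, 33, 0, 9)
lo=0, hi=9, mid=4, arr[mid]=49
49 > 33, search left half
lo=0, hi=3, mid=1, arr[mid]=24
24 < 33, search right half
lo=2, hi=3, mid=2, arr[mid]=33
arr[2] == 33, found at index 2
= 2


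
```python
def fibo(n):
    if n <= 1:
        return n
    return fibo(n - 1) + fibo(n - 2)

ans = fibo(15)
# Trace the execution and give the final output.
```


fibo(15)
= fibo(14) + fibo(13)
= (fibo(13) + fibo(12)) + fibo(13)
Computing bottom-up: fibo(0)=0, fibo(1)=1, fibo(2)=1, fibo(3)=2, fibo(4)=3, fibo(5)=5, fibo(6)=8, fibo(7)=13, fibo(8)=21, fibo(9)=34, fibo(10)=55, fibo(11)=89, fibo(12)=144, fibo(13)=233, fibo(14)=377, fibo(15)=610
= 610


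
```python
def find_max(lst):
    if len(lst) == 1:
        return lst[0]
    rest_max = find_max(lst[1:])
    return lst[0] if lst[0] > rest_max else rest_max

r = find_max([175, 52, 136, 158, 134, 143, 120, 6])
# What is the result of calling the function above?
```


find_max([175, 52, 136, 158, 134, 143, 120, 6])
= compare 175 with find_max([52, 136, 158, 134, 143, 120, 6])
= compare 52 with find_max([136, 158, 134, 143, 120, 6])
= compare 136 with find_max([158, 134, 143, 120, 6])
= compare 158 with find_max([134, 143, 120, 6])
= compare 134 with find_max([143, 120, 6])
= compare 143 with find_max([120, 6])
= compare 120 with find_max([6])
Base: find_max([6]) = 6
compare 120 with 6: max = 120
compare 143 with 120: max = 143
compare 134 with 143: max = 143
compare 158 with 143: max = 158
compare 136 with 158: max = 158
compare 52 with 158: max = 158
compare 175 with 158: max = 175
= 175


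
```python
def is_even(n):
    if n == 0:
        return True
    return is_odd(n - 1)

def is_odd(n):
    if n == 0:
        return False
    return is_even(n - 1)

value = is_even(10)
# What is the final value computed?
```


is_even(10)
= is_odd(9)
= is_even(8)
= is_odd(7)
= is_even(6)
= is_odd(5)
= is_even(4)
= is_odd(3)
= is_even(2)
= is_odd(1)
= is_even(0)
n == 0: return True
= True


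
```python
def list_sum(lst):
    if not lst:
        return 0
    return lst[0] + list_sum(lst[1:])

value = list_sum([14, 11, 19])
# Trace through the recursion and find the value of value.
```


list_sum([14, 11, 19])
= 14 + list_sum([11, 19])
= 14 + 11 + list_sum([19])
= 14 + 11 + 19 + list_sum([])
= 14 + 11 + 19 + 0
= 44


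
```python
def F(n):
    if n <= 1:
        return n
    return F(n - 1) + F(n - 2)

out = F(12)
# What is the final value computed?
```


F(12)
= F(11) + F(10)
= (F(10) + F(9)) + F(10)
Computing bottom-up: F(0)=0, F(1)=1, F(2)=1, F(3)=2, F(4)=3, F(5)=5, F(6)=8, F(7)=13, F(8)=21, F(9)=34, F(10)=55, F(11)=89, F(12)=144
= 144


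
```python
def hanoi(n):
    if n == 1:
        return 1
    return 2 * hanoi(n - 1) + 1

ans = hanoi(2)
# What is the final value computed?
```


hanoi(2)
= 2 * hanoi(1) + 1
Now compute bottom-up:
hanoi(1) = 1
hanoi(2) = 2 * 1 + 1 = 3
= 3


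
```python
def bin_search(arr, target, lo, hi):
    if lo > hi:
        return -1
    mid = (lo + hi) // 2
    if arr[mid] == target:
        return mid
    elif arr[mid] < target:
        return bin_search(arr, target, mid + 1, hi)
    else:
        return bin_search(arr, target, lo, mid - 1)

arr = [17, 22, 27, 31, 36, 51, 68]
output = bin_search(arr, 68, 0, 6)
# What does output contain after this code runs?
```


bin_search(arr, 68, 0, 6)
lo=0, hi=6, mid=3, arr[mid]=31
31 < 68, search right half
lo=4, hi=6, mid=5, arr[mid]=51
51 < 68, search right half
lo=6, hi=6, mid=6, arr[mid]=68
arr[6] == 68, found at index 6
= 6


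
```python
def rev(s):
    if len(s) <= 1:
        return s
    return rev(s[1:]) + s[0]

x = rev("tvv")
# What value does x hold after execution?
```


rev("tvv")
= rev("vv") + "t"
= rev("v") + "v" + "t"
= "v" + "v" + "t"
= "vvt"


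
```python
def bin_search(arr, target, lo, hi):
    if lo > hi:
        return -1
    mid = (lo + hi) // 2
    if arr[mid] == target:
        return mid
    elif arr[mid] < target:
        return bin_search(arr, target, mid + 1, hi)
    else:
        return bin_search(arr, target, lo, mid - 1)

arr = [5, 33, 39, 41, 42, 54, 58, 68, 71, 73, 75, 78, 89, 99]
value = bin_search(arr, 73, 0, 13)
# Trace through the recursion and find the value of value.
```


bin_search(arr, 73, 0, 13)
lo=0, hi=13, mid=6, arr[mid]=58
58 < 73, search right half
lo=7, hi=13, mid=10, arr[mid]=75
75 > 73, search left half
lo=7, hi=9, mid=8, arr[mid]=71
71 < 73, search right half
lo=9, hi=9, mid=9, arr[mid]=73
arr[9] == 73, found at index 9
= 9


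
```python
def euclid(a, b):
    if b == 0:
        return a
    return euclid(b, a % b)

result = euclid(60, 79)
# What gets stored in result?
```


euclid(60, 79)
= euclid(79, 60 % 79) = euclid(79, 60)
= euclid(60, 79 % 60) = euclid(60, 19)
= euclid(19, 60 % 19) = euclid(19, 3)
= euclid(3, 19 % 3) = euclid(3, 1)
= euclid(1, 3 % 1) = euclid(1, 0)
b == 0, return a = 1


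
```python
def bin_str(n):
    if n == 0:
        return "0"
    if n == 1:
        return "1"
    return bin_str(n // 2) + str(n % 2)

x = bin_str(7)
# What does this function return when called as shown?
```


bin_str(7)
= bin_str(3) + "1"
= bin_str(1) + "1" + "1"
= "1" + "1" + "1"
= "111"


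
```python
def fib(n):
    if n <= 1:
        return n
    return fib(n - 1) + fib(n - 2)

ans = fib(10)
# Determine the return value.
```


fib(10)
= fib(9) + fib(8)
= (fib(8) + fib(7)) + fib(8)
Computing bottom-up: fib(0)=0, fib(1)=1, fib(2)=1, fib(3)=2, fib(4)=3, fib(5)=5, fib(6)=8, fib(7)=13, fib(8)=21, fib(9)=34, fib(10)=55
= 55


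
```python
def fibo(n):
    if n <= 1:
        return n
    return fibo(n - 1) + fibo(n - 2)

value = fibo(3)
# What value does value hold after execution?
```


fibo(3)
= fibo(2) + fibo(1)
Computing bottom-up: fibo(0)=0, fibo(1)=1, fibo(2)=1, fibo(3)=2
= 2


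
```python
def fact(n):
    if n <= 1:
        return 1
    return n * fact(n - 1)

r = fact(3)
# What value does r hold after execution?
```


fact(3)
= 3 * fact(2)
= 3 * 2 * fact(1)
= 3 * 2 * 1
= 6


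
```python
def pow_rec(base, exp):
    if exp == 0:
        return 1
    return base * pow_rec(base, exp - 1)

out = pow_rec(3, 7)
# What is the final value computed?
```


pow_rec(3, 7)
= 3 * pow_rec(3, 6)
= 3 * 3 * pow_rec(3, 5)
= 3 * 3 * 3 * pow_rec(3, 4)
= 3 * 3 * 3 * 3 * pow_rec(3, 3)
= 3 * 3 * 3 * 3 * 3 * pow_rec(3, 2)
= 3 * 3 * 3 * 3 * 3 * 3 * pow_rec(3, 1)
= 3 * 3 * 3 * 3 * 3 * 3 * 3 * pow_rec(3, 0)
= 3 * 3 * 3 * 3 * 3 * 3 * 3 * 1
= 2187


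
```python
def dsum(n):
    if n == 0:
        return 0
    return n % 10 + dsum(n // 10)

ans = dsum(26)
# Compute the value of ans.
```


dsum(26)
= 6 + dsum(2)
= 6 + 2 + dsum(0)
= 6 + 2 + 0
= 8


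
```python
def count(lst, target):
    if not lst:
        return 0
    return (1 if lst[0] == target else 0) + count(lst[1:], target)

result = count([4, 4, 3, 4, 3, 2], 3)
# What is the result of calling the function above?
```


count([4, 4, 3, 4, 3, 2], 3)
lst[0]=4 != 3: 0 + count([4, 3, 4, 3, 2], 3)
lst[0]=4 != 3: 0 + count([3, 4, 3, 2], 3)
lst[0]=3 == 3: 1 + count([4, 3, 2], 3)
lst[0]=4 != 3: 0 + count([3, 2], 3)
lst[0]=3 == 3: 1 + count([2], 3)
lst[0]=2 != 3: 0 + count([], 3)
= 2


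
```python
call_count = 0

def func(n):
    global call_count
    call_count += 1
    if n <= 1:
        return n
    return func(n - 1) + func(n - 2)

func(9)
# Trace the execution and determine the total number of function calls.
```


func(9) calls func(8) and func(7); each non-base call branches into two more.
Let C(k) = total number of calls made by func(k), including the call to func(k) itself.
Base cases: C(0) = 1, C(1) = 1
Recurrence: C(k) = 1 + C(k-1) + C(k-2)
  C(2) = 1 + C(1) + C(0) = 1 + 1 + 1 = 3
  C(3) = 1 + C(2) + C(1) = 1 + 3 + 1 = 5
  C(4) = 1 + C(3) + C(2) = 1 + 5 + 3 = 9
  C(5) = 1 + C(4) + C(3) = 1 + 9 + 5 = 15
  C(6) = 1 + C(5) + C(4) = 1 + 15 + 9 = 25
  C(7) = 1 + C(6) + C(5) = 1 + 25 + 15 = 41
  C(8) = 1 + C(7) + C(6) = 1 + 41 + 25 = 67
  C(9) = 1 + C(8) + C(7) = 1 + 67 + 41 = 109
Total calls = C(9) = 109


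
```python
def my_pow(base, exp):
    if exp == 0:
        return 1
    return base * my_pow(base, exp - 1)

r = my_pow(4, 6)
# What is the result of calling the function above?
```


my_pow(4, 6)
= 4 * my_pow(4, 5)
= 4 * 4 * my_pow(4, 4)
= 4 * 4 * 4 * my_pow(4, 3)
= 4 * 4 * 4 * 4 * my_pow(4, 2)
= 4 * 4 * 4 * 4 * 4 * my_pow(4, 1)
= 4 * 4 * 4 * 4 * 4 * 4 * my_pow(4, 0)
= 4 * 4 * 4 * 4 * 4 * 4 * 1
= 4096


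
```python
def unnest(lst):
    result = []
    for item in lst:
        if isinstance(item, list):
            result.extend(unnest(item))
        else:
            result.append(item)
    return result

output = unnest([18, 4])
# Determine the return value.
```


unnest([18, 4])
Processing each element:
  18 is not a list -> append 18
  4 is not a list -> append 4
= [18, 4]
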